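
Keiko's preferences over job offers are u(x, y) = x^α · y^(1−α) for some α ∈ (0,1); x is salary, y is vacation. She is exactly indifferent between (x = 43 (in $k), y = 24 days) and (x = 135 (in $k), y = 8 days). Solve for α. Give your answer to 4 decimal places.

Set the two utilities equal: 43^α·24^(1−α) = 135^α·8^(1−α).
Taking logs: α·ln 43 + (1−α)·ln 24 = α·ln 135 + (1−α)·ln 8, i.e. α·-1.1440747 = (1−α)·-1.0986123.
With A = -1.1440747 and B = -1.0986123: α·A = (1−α)·B, so α = B/(A+B) = -1.0986123/-2.2426870 ≈ 0.4899.

α ≈ 0.4899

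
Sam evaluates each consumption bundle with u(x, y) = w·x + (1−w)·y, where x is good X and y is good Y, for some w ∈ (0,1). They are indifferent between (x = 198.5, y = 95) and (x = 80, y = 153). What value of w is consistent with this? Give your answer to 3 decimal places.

Equating utilities: w·198.5 + (1−w)·95 = w·80 + (1−w)·153.
Collecting terms: w·118.5 = (1−w)·58.
So w/(1−w) = 58/118.5 = 0.4895, giving w = 58/(118.5+58) = 0.329.

w = 0.329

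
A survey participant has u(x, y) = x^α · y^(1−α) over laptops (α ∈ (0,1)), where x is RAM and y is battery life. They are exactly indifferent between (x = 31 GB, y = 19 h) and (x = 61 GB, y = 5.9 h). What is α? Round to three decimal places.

Indifference: 31^α · 19^(1−α) = 61^α · 5.9^(1−α).
(31/61)^α = (5.9/19)^(1−α); take logs: α·ln(31/61) = (1−α)·ln(5.9/19), i.e. α·-0.676887 = (1−α)·-1.169487.
Thus α·(-1.846374) = -1.169487, so α = -1.169487/-1.846374 ≈ 0.633.

α ≈ 0.633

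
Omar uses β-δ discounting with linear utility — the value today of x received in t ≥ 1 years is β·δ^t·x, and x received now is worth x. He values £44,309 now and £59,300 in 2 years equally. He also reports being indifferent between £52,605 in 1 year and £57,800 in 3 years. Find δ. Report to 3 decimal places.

Both payoffs in the second observation are in the future, so β drops out: δ^1·52605 = δ^3·57800 ⇒ δ^2 = 52605/57800 = 0.91012, so δ = 0.95400.

δ ≈ 0.954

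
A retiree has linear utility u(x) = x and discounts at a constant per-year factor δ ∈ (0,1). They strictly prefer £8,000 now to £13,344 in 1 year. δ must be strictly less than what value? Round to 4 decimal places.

Comparing present values: 8000 > δ·13344.
Dividing through by 13344 gives δ < 0.59952.

δ < 0.5995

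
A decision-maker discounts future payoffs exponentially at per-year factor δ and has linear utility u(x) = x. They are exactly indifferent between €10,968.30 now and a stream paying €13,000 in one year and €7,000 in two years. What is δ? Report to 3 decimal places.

The stream is worth 13000δ + 7000δ² today, so 13000δ + 7000δ² = 10968.30.
That is, 7000δ² + 13000δ − 10968.30 = 0, a quadratic in δ.
δ = (−13000 + √(13000² + 4·7000·10968.30)) / (2·7000) = (−13000 + √476112400.00) / 14000 ≈ 0.630.

δ ≈ 0.630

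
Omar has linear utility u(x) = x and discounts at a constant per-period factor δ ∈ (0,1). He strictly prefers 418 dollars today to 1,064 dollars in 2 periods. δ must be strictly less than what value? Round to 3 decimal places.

δ < 0.627

The preference means 418 > δ^2·1064.
Dividing by 1064: δ^2 < 0.39286. Both sides are positive, so the square root keeps the direction.
δ < (418/1064)^(1/2) ≈ 0.627.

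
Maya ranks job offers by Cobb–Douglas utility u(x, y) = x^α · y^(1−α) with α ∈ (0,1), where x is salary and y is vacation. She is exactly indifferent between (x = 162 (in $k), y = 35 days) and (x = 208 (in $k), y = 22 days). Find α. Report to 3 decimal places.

Set the two utilities equal: 162^α·35^(1−α) = 208^α·22^(1−α).
Rearrange to (162/208)^α = (22/35)^(1−α) and take logs: α·-0.249942 = (1−α)·-0.464306.
So α/(1−α) = (-0.464306)/(-0.249942) = 1.857655, and α = 1.857655/2.857655 ≈ 0.650.

α ≈ 0.650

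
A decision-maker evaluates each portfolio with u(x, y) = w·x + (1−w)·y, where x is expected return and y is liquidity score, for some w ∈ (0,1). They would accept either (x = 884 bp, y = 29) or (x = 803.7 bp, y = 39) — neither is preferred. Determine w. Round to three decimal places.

w = 0.111

Equating utilities: w·884 + (1−w)·29 = w·803.7 + (1−w)·39.
w·(884−803.7) = (1−w)·(39−29), i.e. w·80.3 = (1−w)·10.
So w/(1−w) = 10/80.3 = 0.1245, giving w = 10/(80.3+10) = 0.111.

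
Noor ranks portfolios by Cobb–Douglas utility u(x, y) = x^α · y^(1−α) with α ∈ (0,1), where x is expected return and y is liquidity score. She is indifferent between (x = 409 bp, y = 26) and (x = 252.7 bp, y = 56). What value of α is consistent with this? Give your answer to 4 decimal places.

α ≈ 0.6144

The Cobb–Douglas utilities coincide, so 409^α·26^(1−α) = 252.7^α·56^(1−α).
Rearrange to (409/252.7)^α = (56/26)^(1−α) and take logs: α·0.4815121 = (1−α)·0.7672552.
With A = 0.4815121 and B = 0.7672552: α·A = (1−α)·B, so α = B/(A+B) = 0.7672552/1.2487673 ≈ 0.6144.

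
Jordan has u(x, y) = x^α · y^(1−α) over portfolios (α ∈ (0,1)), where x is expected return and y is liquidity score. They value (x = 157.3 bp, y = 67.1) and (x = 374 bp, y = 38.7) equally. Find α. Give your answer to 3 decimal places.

The Cobb–Douglas utilities coincide, so 157.3^α·67.1^(1−α) = 374^α·38.7^(1−α).
(157.3/374)^α = (38.7/67.1)^(1−α); take logs: α·ln(157.3/374) = (1−α)·ln(38.7/67.1), i.e. α·-0.866101 = (1−α)·-0.550344.
So α/(1−α) = (-0.550344)/(-0.866101) = 0.635427, and α = 0.635427/1.635427 ≈ 0.389.

α ≈ 0.389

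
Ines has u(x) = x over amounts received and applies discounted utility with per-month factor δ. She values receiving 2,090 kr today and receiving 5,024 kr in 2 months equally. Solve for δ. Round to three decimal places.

δ ≈ 0.645

The payoff in 2 months is discounted by δ^2, so u(2090) = δ^2·u(5024) and δ^2 = u(2090)/u(5024).
With u(x) = x: δ^2 = 2090/5024 = 0.41600.
Hence δ = (0.41600)^(1/2) = 0.64498.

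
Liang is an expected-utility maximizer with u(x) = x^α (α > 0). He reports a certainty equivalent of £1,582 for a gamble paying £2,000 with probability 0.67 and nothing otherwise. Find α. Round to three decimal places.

α ≈ 1.708

The lottery's expected utility is 0.67·u(2000) + 0.33·u(0) = 0.67·2000^α (since u(0) = 0 for α > 0).
Setting u(1582) equal to that: 1582^α = 0.67·2000^α ⇒ (1582/2000)^α = 0.67.
Taking logs: α·ln(1582/2000) = ln(0.67), so α = -0.400478 / -0.234457 ≈ 1.708.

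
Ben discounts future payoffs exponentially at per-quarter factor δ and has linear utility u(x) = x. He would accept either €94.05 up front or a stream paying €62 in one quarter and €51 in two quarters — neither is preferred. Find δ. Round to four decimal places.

The stream is worth 62δ + 51δ² today, so 62δ + 51δ² = 94.05.
Rearranged: 51δ² + 62δ − 94.05 = 0.
By the quadratic formula (taking the positive root), δ = (−62 + √23030.20) / 102 ≈ 0.8800.

δ ≈ 0.8800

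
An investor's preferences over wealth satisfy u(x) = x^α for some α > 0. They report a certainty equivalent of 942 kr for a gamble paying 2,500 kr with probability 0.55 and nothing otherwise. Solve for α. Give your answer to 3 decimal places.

α ≈ 0.613

The lottery's expected utility is 0.55·u(2500) + 0.45·u(0) = 0.55·2500^α (since u(0) = 0 for α > 0).
Setting u(942) equal to that: 942^α = 0.55·2500^α ⇒ (942/2500)^α = 0.55.
Taking logs: α·ln(942/2500) = ln(0.55), so α = -0.597837 / -0.976041 ≈ 0.613.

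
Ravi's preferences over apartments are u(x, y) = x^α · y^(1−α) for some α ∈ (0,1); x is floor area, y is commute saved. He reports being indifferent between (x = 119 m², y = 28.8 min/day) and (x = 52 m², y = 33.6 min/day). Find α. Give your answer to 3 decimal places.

Indifference: 119^α · 28.8^(1−α) = 52^α · 33.6^(1−α).
Taking logs: α·ln 119 + (1−α)·ln 28.8 = α·ln 52 + (1−α)·ln 33.6, i.e. α·0.827880 = (1−α)·0.154151.
So α/(1−α) = (0.154151)/(0.827880) = 0.186200, and α = 0.186200/1.186200 ≈ 0.157.

α ≈ 0.157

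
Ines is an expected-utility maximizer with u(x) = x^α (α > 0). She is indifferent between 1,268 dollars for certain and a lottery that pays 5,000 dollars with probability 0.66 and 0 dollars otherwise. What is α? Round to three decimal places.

α ≈ 0.303

EU(lottery) = 0.66·5000^α + 0.34·0 = 0.66·5000^α.
Indifference: 1268^α = 0.66·5000^α, so (1268/5000)^α = 0.66.
α = ln(0.66) / ln(1268/5000) = -0.415515/-1.371997 ≈ 0.303.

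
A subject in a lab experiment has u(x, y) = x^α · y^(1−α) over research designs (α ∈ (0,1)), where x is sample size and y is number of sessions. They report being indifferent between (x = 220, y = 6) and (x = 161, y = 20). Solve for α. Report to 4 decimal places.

The Cobb–Douglas utilities coincide, so 220^α·6^(1−α) = 161^α·20^(1−α).
Rearrange to (220/161)^α = (20/6)^(1−α) and take logs: α·0.3122232 = (1−α)·1.2039728.
With A = 0.3122232 and B = 1.2039728: α·A = (1−α)·B, so α = B/(A+B) = 1.2039728/1.5161960 ≈ 0.7941.

α ≈ 0.7941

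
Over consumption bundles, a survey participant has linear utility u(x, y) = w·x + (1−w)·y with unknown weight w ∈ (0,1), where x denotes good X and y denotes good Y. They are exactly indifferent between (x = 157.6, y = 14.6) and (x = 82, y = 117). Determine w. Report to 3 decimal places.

Equating utilities: w·157.6 + (1−w)·14.6 = w·82 + (1−w)·117.
Collecting terms: w·75.6 = (1−w)·102.4.
Hence w = 102.4/(75.6+102.4) = 102.4/178 = 0.575.

w = 0.575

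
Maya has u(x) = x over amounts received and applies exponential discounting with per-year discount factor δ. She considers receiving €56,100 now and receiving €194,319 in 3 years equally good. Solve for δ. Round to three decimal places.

δ ≈ 0.661

The payoff in 3 years is discounted by δ^3, so u(56100) = δ^3·u(194319) and δ^3 = u(56100)/u(194319).
With u(x) = x: δ^3 = 56100/194319 = 0.28870.
Taking the cube root: δ = 0.28870^(1/3) ≈ 0.661.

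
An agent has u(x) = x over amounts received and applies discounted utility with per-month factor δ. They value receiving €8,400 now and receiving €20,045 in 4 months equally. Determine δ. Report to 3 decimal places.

Indifference means u(8400) = δ^4 · u(20045), so δ^4 = u(8400)/u(20045).
With u(x) = x: δ^4 = 8400/20045 = 0.41906.
So δ = 0.41906^(1/4) ≈ 0.805.

δ ≈ 0.805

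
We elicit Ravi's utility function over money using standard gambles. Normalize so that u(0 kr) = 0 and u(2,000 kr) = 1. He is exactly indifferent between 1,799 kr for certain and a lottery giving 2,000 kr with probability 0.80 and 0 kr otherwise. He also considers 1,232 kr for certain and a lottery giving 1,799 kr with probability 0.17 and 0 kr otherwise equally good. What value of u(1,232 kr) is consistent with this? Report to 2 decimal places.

0.14

The first gamble pins u(1,799 kr): it must equal 0.80·1 + 0.20·0 = 0.80.
Then u(1,232 kr) = 0.17·u(1,799 kr) + 0.83·u(0 kr) = 0.17·0.80 + 0.83·0.00 = 0.1360.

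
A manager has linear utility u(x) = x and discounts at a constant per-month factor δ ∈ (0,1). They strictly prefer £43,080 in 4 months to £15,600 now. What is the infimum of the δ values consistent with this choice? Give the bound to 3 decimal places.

δ > 0.776

The preference means 15600 < δ^4·43080.
Hence δ^4 > 15600/43080 = 0.36212, and x ↦ x^(1/4) is increasing on (0,∞).
δ > (15600/43080)^(1/4) ≈ 0.776.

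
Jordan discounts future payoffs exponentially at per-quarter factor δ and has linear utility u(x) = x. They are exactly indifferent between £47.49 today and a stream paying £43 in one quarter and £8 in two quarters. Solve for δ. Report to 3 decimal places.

δ ≈ 0.940

Equating present values: 47.49 = 43δ + 8δ².
That is, 8δ² + 43δ − 47.49 = 0, a quadratic in δ.
By the quadratic formula (taking the positive root), δ = (−43 + √3368.68) / 16 ≈ 0.940.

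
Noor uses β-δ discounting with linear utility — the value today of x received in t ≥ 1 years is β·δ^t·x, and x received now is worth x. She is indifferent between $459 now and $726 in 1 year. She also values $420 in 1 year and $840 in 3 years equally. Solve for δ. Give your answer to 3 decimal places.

δ ≈ 0.707

Both payoffs in the second observation are in the future, so β drops out: δ^1·420 = δ^3·840 ⇒ δ^2 = 420/840 = 0.50000, so δ = 0.70711.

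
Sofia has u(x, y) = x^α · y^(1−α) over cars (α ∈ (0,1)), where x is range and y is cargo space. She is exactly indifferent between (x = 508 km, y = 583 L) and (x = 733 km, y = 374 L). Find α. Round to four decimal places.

α ≈ 0.5477

Indifference: 508^α · 583^(1−α) = 733^α · 374^(1−α).
(508/733)^α = (374/583)^(1−α); take logs: α·ln(508/733) = (1−α)·ln(374/583), i.e. α·-0.3666643 = (1−α)·-0.4439314.
With A = -0.3666643 and B = -0.4439314: α·A = (1−α)·B, so α = B/(A+B) = -0.4439314/-0.8105957 ≈ 0.5477.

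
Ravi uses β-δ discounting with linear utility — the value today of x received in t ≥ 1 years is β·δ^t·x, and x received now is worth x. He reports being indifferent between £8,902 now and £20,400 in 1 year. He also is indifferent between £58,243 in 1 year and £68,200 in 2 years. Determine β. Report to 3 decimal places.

β ≈ 0.511

From the later pair, β·δ^1·58243 = β·δ^2·68200; dividing through, δ = 58243/68200 = 0.85400.
Now use the now-vs-future pair: 8902 = β·δ·20400 gives β = 8902/(0.85400·20400) ≈ 0.511.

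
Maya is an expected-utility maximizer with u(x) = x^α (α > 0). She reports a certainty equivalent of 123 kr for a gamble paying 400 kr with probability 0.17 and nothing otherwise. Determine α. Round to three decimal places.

α ≈ 1.503

The lottery's expected utility is 0.17·u(400) + 0.83·u(0) = 0.17·400^α (since u(0) = 0 for α > 0).
Indifference: 123^α = 0.17·400^α, so (123/400)^α = 0.17.
α = ln(0.17) / ln(123/400) = -1.771957/-1.179280 ≈ 1.503.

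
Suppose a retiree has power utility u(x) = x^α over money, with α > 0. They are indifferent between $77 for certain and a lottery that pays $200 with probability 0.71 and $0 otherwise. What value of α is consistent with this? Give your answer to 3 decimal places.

The lottery's expected utility is 0.71·u(200) + 0.29·u(0) = 0.71·200^α (since u(0) = 0 for α > 0).
Setting u(77) equal to that: 77^α = 0.71·200^α ⇒ (77/200)^α = 0.71.
Taking logs: α·ln(77/200) = ln(0.71), so α = -0.342490 / -0.954512 ≈ 0.359.

α ≈ 0.359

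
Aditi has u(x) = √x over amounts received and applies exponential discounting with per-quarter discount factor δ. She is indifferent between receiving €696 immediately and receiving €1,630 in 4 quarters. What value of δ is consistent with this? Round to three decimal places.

Indifference means u(696) = δ^4 · u(1630), so δ^4 = u(696)/u(1630).
Since u(x) = √x, δ^4 = √(696/1630) = 0.65345.
Hence δ = (0.65345)^(1/4) = 0.89909.

δ ≈ 0.899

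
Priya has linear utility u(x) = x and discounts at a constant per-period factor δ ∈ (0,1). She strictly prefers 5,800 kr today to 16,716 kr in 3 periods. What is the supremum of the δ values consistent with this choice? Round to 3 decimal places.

δ < 0.703

Comparing present values: 5800 > δ^3·16716.
So δ^3 < 5800/16716 = 0.34697; taking the cube root of both positive sides preserves the inequality.
δ < 0.34697^(1/3) = 0.703.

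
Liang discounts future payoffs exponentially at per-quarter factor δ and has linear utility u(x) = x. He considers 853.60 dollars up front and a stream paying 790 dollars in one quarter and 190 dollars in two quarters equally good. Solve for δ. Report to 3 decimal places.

Present value of the stream is 790·δ + 190·δ². Indifference gives 790δ + 190δ² = 853.60.
So 190δ² + 790δ − 853.60 = 0.
By the quadratic formula (taking the positive root), δ = (−790 + √1272836.00) / 380 ≈ 0.890.

δ ≈ 0.890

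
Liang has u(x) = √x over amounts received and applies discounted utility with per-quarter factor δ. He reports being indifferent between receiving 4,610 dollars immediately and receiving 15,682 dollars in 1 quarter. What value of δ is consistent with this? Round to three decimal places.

δ ≈ 0.542

Equating discounted utilities: u(4610) = δ·u(15682) ⇒ δ = u(4610)/u(15682).
Since u(x) = √x, δ = √(4610/15682) = 0.54219.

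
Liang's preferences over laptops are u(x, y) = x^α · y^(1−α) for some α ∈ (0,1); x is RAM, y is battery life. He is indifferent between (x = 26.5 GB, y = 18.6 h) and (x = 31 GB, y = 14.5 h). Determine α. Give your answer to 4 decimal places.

α ≈ 0.6136

Indifference: 26.5^α · 18.6^(1−α) = 31^α · 14.5^(1−α).
Taking logs: α·ln 26.5 + (1−α)·ln 18.6 = α·ln 31 + (1−α)·ln 14.5, i.e. α·-0.1568425 = (1−α)·-0.2490129.
Thus α·(-0.4058554) = -0.2490129, so α = -0.2490129/-0.4058554 ≈ 0.6136.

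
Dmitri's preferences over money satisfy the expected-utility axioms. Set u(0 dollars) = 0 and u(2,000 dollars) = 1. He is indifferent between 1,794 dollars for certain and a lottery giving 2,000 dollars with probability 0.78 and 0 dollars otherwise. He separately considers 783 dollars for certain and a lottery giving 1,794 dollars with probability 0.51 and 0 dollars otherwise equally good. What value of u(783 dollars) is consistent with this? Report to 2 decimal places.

The first gamble pins u(1,794 dollars): it must equal 0.78·1 + 0.22·0 = 0.78.
The second indifference gives u(783 dollars) = 0.51·u(1,794 dollars) + 0.49·u(0 dollars) = 0.51·0.78 + 0.49·0.00 = 0.3978.

0.40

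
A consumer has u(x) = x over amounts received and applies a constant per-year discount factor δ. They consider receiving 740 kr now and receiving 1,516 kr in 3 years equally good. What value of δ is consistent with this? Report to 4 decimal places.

Indifference means u(740) = δ^3 · u(1516), so δ^3 = u(740)/u(1516).
With u(x) = x: δ^3 = 740/1516 = 0.48813.
Hence δ = (0.48813)^(1/3) = 0.787368.

δ ≈ 0.7874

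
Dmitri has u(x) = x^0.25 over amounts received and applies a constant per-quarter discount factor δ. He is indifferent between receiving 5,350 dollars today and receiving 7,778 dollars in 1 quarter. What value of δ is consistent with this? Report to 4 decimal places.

The payoff in 1 quarter is discounted by δ, so u(5350) = δ·u(7778) and δ = u(5350)/u(7778).
With u(x) = x^0.25: δ = 5350^0.25/7778^0.25 = (5350/7778)^0.25 = 0.91069.

δ ≈ 0.9107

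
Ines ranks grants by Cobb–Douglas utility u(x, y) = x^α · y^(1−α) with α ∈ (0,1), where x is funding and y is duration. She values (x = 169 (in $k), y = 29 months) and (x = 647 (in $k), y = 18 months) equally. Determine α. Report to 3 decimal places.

Set the two utilities equal: 169^α·29^(1−α) = 647^α·18^(1−α).
Taking logs: α·ln 169 + (1−α)·ln 29 = α·ln 647 + (1−α)·ln 18, i.e. α·-1.342448 = (1−α)·-0.476924.
With A = -1.342448 and B = -0.476924: α·A = (1−α)·B, so α = B/(A+B) = -0.476924/-1.819372 ≈ 0.262.

α ≈ 0.262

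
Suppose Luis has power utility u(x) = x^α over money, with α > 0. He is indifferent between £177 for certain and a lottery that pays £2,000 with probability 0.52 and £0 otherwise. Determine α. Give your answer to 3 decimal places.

The lottery's expected utility is 0.52·u(2000) + 0.48·u(0) = 0.52·2000^α (since u(0) = 0 for α > 0).
Equating: 177^α = 0.52·2000^α, i.e. 0.0885^α = 0.52.
α = ln(0.52) / ln(177/2000) = -0.653926/-2.424753 ≈ 0.270.

α ≈ 0.270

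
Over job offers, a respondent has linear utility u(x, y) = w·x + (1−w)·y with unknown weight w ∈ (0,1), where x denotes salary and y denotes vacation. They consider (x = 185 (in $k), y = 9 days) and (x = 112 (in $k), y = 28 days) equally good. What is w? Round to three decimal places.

Equating utilities: w·185 + (1−w)·9 = w·112 + (1−w)·28.
Rearranging, 73·w − 19·(1−w) = 0.
So w/(1−w) = 19/73 = 0.2603, giving w = 19/(73+19) = 0.207.

w = 0.207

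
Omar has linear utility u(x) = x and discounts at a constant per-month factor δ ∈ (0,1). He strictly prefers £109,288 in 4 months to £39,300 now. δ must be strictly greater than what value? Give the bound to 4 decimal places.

Comparing present values: 39300 < δ^4·109288.
So δ^4 > 39300/109288 = 0.35960; taking the 4th root of both positive sides preserves the inequality.
δ > (39300/109288)^(1/4) ≈ 0.7744.

δ > 0.7744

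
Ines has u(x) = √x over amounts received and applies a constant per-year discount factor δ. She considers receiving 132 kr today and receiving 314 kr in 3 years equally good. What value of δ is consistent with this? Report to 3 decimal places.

Equating discounted utilities: u(132) = δ^3·u(314) ⇒ δ^3 = u(132)/u(314).
Since u(x) = √x, δ^3 = √(132/314) = 0.64837.
So δ = 0.64837^(1/3) ≈ 0.866.

δ ≈ 0.866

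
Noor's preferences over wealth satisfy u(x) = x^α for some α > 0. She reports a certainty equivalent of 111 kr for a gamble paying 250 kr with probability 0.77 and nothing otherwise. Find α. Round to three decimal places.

Since u(0) = 0, the lottery's EU is 0.77·250^α.
Equating: 111^α = 0.77·250^α, i.e. 0.4440^α = 0.77.
Taking logs: α·ln(111/250) = ln(0.77), so α = -0.261365 / -0.811931 ≈ 0.322.

α ≈ 0.322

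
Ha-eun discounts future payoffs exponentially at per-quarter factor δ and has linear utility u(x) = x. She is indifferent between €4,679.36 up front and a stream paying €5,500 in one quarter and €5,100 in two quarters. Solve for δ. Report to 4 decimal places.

δ ≈ 0.5600

The stream is worth 5500δ + 5100δ² today, so 5500δ + 5100δ² = 4679.36.
So 5100δ² + 5500δ − 4679.36 = 0.
By the quadratic formula (taking the positive root), δ = (−5500 + √125708944.00) / 10200 ≈ 0.5600.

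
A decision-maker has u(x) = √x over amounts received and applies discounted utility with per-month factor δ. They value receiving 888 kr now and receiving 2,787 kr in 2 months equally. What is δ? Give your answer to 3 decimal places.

δ ≈ 0.751

The payoff in 2 months is discounted by δ^2, so u(888) = δ^2·u(2787) and δ^2 = u(888)/u(2787).
Since u(x) = √x, δ^2 = √(888/2787) = 0.56447.
Hence δ = (0.56447)^(1/2) = 0.75131.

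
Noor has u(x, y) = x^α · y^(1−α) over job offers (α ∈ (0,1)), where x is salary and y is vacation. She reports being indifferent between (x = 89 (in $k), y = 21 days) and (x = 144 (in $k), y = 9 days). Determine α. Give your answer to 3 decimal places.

Set the two utilities equal: 89^α·21^(1−α) = 144^α·9^(1−α).
Taking logs: α·ln 89 + (1−α)·ln 21 = α·ln 144 + (1−α)·ln 9, i.e. α·-0.481177 = (1−α)·-0.847298.
With A = -0.481177 and B = -0.847298: α·A = (1−α)·B, so α = B/(A+B) = -0.847298/-1.328475 ≈ 0.638.

α ≈ 0.638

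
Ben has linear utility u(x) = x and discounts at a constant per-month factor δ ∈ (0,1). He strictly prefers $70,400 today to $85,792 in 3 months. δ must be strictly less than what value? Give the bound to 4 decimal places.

Comparing present values: 70400 > δ^3·85792.
So δ^3 < 70400/85792 = 0.82059; taking the cube root of both positive sides preserves the inequality.
δ < (70400/85792)^(1/3) ≈ 0.9362.

δ < 0.9362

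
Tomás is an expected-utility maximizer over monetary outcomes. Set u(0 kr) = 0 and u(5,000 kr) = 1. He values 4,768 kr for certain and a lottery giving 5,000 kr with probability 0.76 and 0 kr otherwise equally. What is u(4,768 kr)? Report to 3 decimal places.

By the standard-gamble method, u(4,768 kr) is just the indifference probability on the best outcome: 0.76.

0.760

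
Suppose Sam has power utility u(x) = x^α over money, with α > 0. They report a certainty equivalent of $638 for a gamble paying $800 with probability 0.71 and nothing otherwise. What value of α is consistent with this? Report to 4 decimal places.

α ≈ 1.5136

EU(lottery) = 0.71·800^α + 0.29·0 = 0.71·800^α.
Indifference: 638^α = 0.71·800^α, so (638/800)^α = 0.71.
α = ln(0.71) / ln(638/800) = -0.3424903/-0.2262734 ≈ 1.5136.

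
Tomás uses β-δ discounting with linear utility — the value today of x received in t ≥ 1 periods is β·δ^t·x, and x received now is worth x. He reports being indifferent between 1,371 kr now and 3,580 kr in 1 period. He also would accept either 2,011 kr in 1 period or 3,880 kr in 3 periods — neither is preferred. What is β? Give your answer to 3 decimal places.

β ≈ 0.532

From the later pair, β·δ^1·2011 = β·δ^3·3880; dividing through, δ^2 = 2011/3880 = 0.51830, so δ = 0.71993.
Now use the now-vs-future pair: 1371 = β·δ·3580 gives β = 1371/(0.71993·3580) ≈ 0.532.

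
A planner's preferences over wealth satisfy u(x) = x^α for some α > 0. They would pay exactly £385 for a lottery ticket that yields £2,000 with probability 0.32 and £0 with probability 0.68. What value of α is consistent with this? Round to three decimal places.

α ≈ 0.692

The lottery's expected utility is 0.32·u(2000) + 0.68·u(0) = 0.32·2000^α (since u(0) = 0 for α > 0).
Indifference: 385^α = 0.32·2000^α, so (385/2000)^α = 0.32.
α = ln(0.32) / ln(385/2000) = -1.139434/-1.647659 ≈ 0.692.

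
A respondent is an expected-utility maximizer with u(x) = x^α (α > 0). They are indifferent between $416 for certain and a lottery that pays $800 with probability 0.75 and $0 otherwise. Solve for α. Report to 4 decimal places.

α ≈ 0.4399

EU(lottery) = 0.75·800^α + 0.25·0 = 0.75·800^α.
Setting u(416) equal to that: 416^α = 0.75·800^α ⇒ (416/800)^α = 0.75.
Taking logs: α·ln(416/800) = ln(0.75), so α = -0.2876821 / -0.6539265 ≈ 0.4399.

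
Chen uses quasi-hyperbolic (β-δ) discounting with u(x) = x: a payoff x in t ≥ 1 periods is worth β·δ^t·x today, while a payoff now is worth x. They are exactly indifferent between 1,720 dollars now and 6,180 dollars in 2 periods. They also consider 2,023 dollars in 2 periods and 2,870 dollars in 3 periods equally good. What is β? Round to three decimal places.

β ≈ 0.560

The second indifference involves only future payoffs, so β cancels: β·δ^2·2023 = β·δ^3·2870, giving δ = 2023/2870 = 0.70488.
Now use the now-vs-future pair: 1720 = β·δ^2·6180 gives β = 1720/(0.49685·6180) ≈ 0.560.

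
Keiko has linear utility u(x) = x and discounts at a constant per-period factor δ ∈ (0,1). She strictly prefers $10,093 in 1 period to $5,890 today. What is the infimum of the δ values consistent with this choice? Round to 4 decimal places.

Comparing present values: 5890 < δ·10093.
So δ > 5890/10093 = 0.58357.

δ > 0.5836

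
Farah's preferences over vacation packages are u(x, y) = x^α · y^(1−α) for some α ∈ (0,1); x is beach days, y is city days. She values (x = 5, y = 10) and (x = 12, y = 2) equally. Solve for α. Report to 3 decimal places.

α ≈ 0.648

The Cobb–Douglas utilities coincide, so 5^α·10^(1−α) = 12^α·2^(1−α).
Rearrange to (5/12)^α = (2/10)^(1−α) and take logs: α·-0.875469 = (1−α)·-1.609438.
Thus α·(-2.484907) = -1.609438, so α = -1.609438/-2.484907 ≈ 0.648.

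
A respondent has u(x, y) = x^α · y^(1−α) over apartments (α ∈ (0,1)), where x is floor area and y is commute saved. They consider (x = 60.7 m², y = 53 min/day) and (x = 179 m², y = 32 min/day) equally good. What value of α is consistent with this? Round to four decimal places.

Indifference: 60.7^α · 53^(1−α) = 179^α · 32^(1−α).
(60.7/179)^α = (32/53)^(1−α); take logs: α·ln(60.7/179) = (1−α)·ln(32/53), i.e. α·-1.0814421 = (1−α)·-0.5045560.
So α/(1−α) = (-0.5045560)/(-1.0814421) = 0.4665585, and α = 0.4665585/1.4665585 ≈ 0.3181.

α ≈ 0.3181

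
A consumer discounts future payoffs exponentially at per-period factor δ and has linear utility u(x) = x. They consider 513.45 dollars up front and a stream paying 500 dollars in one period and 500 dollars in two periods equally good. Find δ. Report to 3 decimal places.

Present value of the stream is 500·δ + 500·δ². Indifference gives 500δ + 500δ² = 513.45.
Rearranged: 500δ² + 500δ − 513.45 = 0.
The positive root is δ = [−500 + √(500² + 4·500·513.45)] / (2·500) = (−500 + 1130.000)/1000 ≈ 0.630.

δ ≈ 0.630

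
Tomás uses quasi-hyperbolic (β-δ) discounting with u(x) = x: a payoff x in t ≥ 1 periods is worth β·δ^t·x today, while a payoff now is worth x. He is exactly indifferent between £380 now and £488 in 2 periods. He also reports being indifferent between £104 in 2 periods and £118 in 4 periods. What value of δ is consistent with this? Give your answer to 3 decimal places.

δ ≈ 0.939

From the later pair, β·δ^2·104 = β·δ^4·118; dividing through, δ^2 = 104/118 = 0.88136, so δ = 0.93881.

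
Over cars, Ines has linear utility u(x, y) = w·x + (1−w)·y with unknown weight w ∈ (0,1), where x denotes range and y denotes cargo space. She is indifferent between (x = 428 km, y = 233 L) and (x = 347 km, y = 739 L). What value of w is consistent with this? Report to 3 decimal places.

u(428,233) = u(347,739) means w·428 + (1−w)·233 = w·347 + (1−w)·739.
Rearranging, 81·w − 506·(1−w) = 0.
The marginal rate of substitution is 506/81, so w = 506/(81+506) = 0.862.

w = 0.862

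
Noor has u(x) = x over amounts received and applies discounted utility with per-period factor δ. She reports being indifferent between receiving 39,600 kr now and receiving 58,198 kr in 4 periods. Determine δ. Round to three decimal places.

δ ≈ 0.908

Equating discounted utilities: u(39600) = δ^4·u(58198) ⇒ δ^4 = u(39600)/u(58198).
With u(x) = x: δ^4 = 39600/58198 = 0.68044.
Hence δ = (0.68044)^(1/4) = 0.90823.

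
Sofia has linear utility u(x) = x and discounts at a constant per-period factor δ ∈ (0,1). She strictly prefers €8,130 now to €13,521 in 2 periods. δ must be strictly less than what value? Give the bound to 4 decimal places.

δ < 0.7754

The preference means 8130 > δ^2·13521.
So δ^2 < 8130/13521 = 0.60129; taking the square root of both positive sides preserves the inequality.
δ < 0.60129^(1/2) = 0.7754.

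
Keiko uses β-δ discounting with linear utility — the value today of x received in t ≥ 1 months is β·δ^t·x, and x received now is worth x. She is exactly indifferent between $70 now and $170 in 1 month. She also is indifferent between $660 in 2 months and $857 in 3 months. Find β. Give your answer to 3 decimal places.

β ≈ 0.535

The second indifference involves only future payoffs, so β cancels: β·δ^2·660 = β·δ^3·857, giving δ = 660/857 = 0.77013.
Substituting δ into 70 = β·δ·170: β = 70/(130.922) ≈ 0.535.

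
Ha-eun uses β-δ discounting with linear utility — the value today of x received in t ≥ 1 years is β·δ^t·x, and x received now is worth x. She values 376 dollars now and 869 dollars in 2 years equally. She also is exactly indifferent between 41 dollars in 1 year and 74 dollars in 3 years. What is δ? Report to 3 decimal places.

From the later pair, β·δ^1·41 = β·δ^3·74; dividing through, δ^2 = 41/74 = 0.55405, so δ = 0.74435.

δ ≈ 0.744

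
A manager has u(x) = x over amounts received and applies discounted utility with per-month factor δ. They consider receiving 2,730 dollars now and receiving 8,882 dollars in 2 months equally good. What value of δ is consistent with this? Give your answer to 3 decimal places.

Indifference means u(2730) = δ^2 · u(8882), so δ^2 = u(2730)/u(8882).
With u(x) = x: δ^2 = 2730/8882 = 0.30736.
So δ = 0.30736^(1/2) ≈ 0.554.

δ ≈ 0.554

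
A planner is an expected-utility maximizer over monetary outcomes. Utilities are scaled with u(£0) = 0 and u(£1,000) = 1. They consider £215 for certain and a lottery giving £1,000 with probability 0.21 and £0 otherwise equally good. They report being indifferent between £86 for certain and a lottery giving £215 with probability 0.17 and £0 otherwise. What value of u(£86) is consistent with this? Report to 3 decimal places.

First, u(£215) = 0.21·u(£1,000) + 0.79·u(£0) = 0.21.
Then u(£86) = 0.17·u(£215) + 0.83·u(£0) = 0.17·0.21 + 0.83·0.00 = 0.0357.

0.036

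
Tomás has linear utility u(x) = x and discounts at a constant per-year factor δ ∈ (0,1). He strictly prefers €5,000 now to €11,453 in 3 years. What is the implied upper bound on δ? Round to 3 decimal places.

Comparing present values: 5000 > δ^3·11453.
So δ^3 < 5000/11453 = 0.43657; taking the cube root of both positive sides preserves the inequality.
δ < (5000/11453)^(1/3) ≈ 0.759.

δ < 0.759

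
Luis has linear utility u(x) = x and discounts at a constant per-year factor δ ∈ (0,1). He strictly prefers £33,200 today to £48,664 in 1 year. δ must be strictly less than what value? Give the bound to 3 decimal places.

Under u(x) = x this choice says 33200 > δ·48664.
Dividing through by 48664 gives δ < 0.68223.

δ < 0.682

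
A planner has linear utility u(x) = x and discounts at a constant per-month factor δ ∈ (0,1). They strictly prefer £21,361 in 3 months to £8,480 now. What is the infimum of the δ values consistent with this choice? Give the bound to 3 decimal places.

The preference means 8480 < δ^3·21361.
Hence δ^3 > 8480/21361 = 0.39699, and x ↦ x^(1/3) is increasing on (0,∞).
δ > (8480/21361)^(1/3) ≈ 0.735.

δ > 0.735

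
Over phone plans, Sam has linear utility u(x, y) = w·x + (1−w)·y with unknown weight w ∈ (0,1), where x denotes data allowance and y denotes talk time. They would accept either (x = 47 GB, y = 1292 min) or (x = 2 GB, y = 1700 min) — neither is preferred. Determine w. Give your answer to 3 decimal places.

w = 0.901

Equating utilities: w·47 + (1−w)·1292 = w·2 + (1−w)·1700.
w·(47−2) = (1−w)·(1700−1292), i.e. w·45 = (1−w)·408.
Hence w = 408/(45+408) = 408/453 = 0.901.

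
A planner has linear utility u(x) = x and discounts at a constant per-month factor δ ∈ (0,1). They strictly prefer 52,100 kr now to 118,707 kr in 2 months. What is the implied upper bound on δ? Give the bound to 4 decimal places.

δ < 0.6625

Comparing present values: 52100 > δ^2·118707.
Hence δ^2 < 52100/118707 = 0.43890, and x ↦ x^(1/2) is increasing on (0,∞).
δ < 0.43890^(1/2) = 0.6625.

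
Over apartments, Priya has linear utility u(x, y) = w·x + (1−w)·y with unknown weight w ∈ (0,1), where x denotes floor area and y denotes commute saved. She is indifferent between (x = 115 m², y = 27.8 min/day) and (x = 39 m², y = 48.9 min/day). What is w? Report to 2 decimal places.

w = 0.22

u(115,27.8) = u(39,48.9) means w·115 + (1−w)·27.8 = w·39 + (1−w)·48.9.
Rearranging, 76·w − 21.1·(1−w) = 0.
So w/(1−w) = 21.1/76 = 0.2776, giving w = 21.1/(76+21.1) = 0.22.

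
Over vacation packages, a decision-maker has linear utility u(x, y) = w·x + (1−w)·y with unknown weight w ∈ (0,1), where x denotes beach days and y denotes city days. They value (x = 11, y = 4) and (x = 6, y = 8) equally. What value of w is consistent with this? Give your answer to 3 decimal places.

w = 0.444

u(11,4) = u(6,8) means w·11 + (1−w)·4 = w·6 + (1−w)·8.
Rearranging, 5·w − 4·(1−w) = 0.
Hence w = 4/(5+4) = 4/9 = 0.444.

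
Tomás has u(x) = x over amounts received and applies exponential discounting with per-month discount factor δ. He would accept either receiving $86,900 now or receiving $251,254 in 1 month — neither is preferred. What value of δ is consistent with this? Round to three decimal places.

The payoff in 1 month is discounted by δ, so u(86900) = δ·u(251254) and δ = u(86900)/u(251254).
With u(x) = x: δ = 86900/251254 = 0.34587.

δ ≈ 0.346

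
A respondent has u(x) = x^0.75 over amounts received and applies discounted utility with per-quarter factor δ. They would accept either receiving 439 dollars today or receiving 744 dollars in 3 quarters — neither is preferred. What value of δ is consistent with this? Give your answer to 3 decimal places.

Indifference means u(439) = δ^3 · u(744), so δ^3 = u(439)/u(744).
Since u(x) = x^0.75, δ^3 = (439/744)^0.75 = 0.59005^0.75 = 0.67324.
Hence δ = (0.67324)^(1/3) = 0.87644.

δ ≈ 0.876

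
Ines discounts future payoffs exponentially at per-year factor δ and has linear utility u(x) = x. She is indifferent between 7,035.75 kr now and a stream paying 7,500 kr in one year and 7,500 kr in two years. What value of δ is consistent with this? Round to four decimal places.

Equating present values: 7035.75 = 7500δ + 7500δ².
Rearranged: 7500δ² + 7500δ − 7035.75 = 0.
δ = (−7500 + √(7500² + 4·7500·7035.75)) / (2·7500) = (−7500 + √267322500.00) / 15000 ≈ 0.5900.

δ ≈ 0.5900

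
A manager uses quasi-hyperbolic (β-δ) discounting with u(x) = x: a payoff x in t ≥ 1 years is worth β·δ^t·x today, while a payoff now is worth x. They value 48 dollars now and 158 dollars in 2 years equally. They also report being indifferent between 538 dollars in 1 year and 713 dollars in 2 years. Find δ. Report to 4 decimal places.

The second indifference involves only future payoffs, so β cancels: β·δ^1·538 = β·δ^2·713, giving δ = 538/713 = 0.75456.

δ ≈ 0.7546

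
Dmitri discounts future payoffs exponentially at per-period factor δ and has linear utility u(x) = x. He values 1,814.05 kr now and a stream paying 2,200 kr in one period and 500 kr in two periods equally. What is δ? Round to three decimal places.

δ ≈ 0.710

Present value of the stream is 2200·δ + 500·δ². Indifference gives 2200δ + 500δ² = 1814.05.
That is, 500δ² + 2200δ − 1814.05 = 0, a quadratic in δ.
By the quadratic formula (taking the positive root), δ = (−2200 + √8468100.00) / 1000 ≈ 0.710.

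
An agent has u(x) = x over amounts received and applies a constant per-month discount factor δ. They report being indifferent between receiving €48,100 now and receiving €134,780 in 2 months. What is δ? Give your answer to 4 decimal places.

δ ≈ 0.5974

Indifference means u(48100) = δ^2 · u(134780), so δ^2 = u(48100)/u(134780).
With u(x) = x: δ^2 = 48100/134780 = 0.35688.
Hence δ = (0.35688)^(1/2) = 0.597393.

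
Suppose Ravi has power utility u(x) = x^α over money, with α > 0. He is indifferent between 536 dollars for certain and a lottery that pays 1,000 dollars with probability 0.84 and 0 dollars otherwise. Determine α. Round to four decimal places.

α ≈ 0.2796

The lottery's expected utility is 0.84·u(1000) + 0.16·u(0) = 0.84·1000^α (since u(0) = 0 for α > 0).
Setting u(536) equal to that: 536^α = 0.84·1000^α ⇒ (536/1000)^α = 0.84.
Take logs: α = ln 0.84 / ln(536/1000) ≈ 0.279582.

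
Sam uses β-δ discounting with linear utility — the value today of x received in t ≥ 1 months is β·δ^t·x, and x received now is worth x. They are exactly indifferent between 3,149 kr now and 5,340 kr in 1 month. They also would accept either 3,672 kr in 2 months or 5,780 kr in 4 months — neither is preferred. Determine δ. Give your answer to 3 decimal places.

δ ≈ 0.797

Both payoffs in the second observation are in the future, so β drops out: δ^2·3672 = δ^4·5780 ⇒ δ^2 = 3672/5780 = 0.63529, so δ = 0.79705.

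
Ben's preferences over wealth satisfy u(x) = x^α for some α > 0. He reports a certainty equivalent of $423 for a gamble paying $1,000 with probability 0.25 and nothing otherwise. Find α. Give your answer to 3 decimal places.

α ≈ 1.611

EU(lottery) = 0.25·1000^α + 0.75·0 = 0.25·1000^α.
Equating: 423^α = 0.25·1000^α, i.e. 0.4230^α = 0.25.
Take logs: α = ln 0.25 / ln(423/1000) ≈ 1.61125.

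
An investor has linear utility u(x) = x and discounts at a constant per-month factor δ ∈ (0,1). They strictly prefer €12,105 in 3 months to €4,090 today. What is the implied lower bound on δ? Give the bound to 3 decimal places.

δ > 0.696

Under u(x) = x this choice says 4090 < δ^3·12105.
Dividing by 12105: δ^3 > 0.33788. Both sides are positive, so the cube root keeps the direction.
δ > (4090/12105)^(1/3) ≈ 0.696.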